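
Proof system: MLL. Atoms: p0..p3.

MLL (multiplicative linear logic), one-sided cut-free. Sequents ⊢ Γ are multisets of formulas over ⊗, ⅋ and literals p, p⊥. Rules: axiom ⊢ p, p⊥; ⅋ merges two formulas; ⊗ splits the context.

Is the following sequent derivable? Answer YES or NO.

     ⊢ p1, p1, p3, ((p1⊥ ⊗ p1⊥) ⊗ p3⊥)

Proof tree:
[⊗]  ⊢ p1, p1, p3, ((p1⊥ ⊗ p1⊥) ⊗ p3⊥)
  [⊗]  ⊢ p1, p1, (p1⊥ ⊗ p1⊥)
    [Ax]  ⊢ p1, p1⊥
    [Ax]  ⊢ p1, p1⊥
  [Ax]  ⊢ p3, p3⊥

Result: YES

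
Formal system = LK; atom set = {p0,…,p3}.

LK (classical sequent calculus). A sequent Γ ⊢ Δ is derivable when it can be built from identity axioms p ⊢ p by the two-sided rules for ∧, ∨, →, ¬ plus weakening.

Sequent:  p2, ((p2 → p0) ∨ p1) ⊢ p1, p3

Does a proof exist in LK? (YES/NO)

Truth-table refutation:
  v=0000: Γ:[p2=F, ((p2 → p0) ∨ p1)=T] Δ:[p1=F, p3=F] refutes=False
  v=0001: Γ:[p2=F, ((p2 → p0) ∨ p1)=T] Δ:[p1=F, p3=T] refutes=False
  v=0010: Γ:[p2=T, ((p2 → p0) ∨ p1)=F] Δ:[p1=F, p3=F] refutes=False
  v=0011: Γ:[p2=T, ((p2 → p0) ∨ p1)=F] Δ:[p1=F, p3=T] refutes=False
  v=0100: Γ:[p2=F, ((p2 → p0) ∨ p1)=T] Δ:[p1=T, p3=F] refutes=False
  v=0101: Γ:[p2=F, ((p2 → p0) ∨ p1)=T] Δ:[p1=T, p3=T] refutes=False
  v=0110: Γ:[p2=T, ((p2 → p0) ∨ p1)=T] Δ:[p1=T, p3=F] refutes=False
  v=0111: Γ:[p2=T, ((p2 → p0) ∨ p1)=T] Δ:[p1=T, p3=T] refutes=False
  v=1000: Γ:[p2=F, ((p2 → p0) ∨ p1)=T] Δ:[p1=F, p3=F] refutes=False
  v=1001: Γ:[p2=F, ((p2 → p0) ∨ p1)=T] Δ:[p1=F, p3=T] refutes=False
  v=1010: Γ:[p2=T, ((p2 → p0) ∨ p1)=T] Δ:[p1=F, p3=F] refutes=True  ← countermodel

Result: NO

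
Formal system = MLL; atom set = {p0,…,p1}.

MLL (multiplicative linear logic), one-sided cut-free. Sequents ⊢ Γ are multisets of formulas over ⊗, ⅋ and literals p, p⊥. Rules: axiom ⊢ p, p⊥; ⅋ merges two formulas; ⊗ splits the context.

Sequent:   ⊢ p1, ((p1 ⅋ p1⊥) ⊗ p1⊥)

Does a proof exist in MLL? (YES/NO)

Derivation trace:
[⊗]  ⊢ p1, ((p1 ⅋ p1⊥) ⊗ p1⊥)
  [⅋]  ⊢ (p1 ⅋ p1⊥)
    [Ax]  ⊢ p1, p1⊥
  [Ax]  ⊢ p1, p1⊥

Result: YES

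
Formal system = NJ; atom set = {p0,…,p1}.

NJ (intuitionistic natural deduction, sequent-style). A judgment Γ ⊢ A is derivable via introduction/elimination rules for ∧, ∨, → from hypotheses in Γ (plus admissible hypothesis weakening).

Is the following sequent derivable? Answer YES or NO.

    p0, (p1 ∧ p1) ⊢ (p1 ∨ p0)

Derivation (root first):
[∨I₂] p0, (p1 ∧ p1) ⊢ (p1 ∨ p0)
  [Wk] p0, (p1 ∧ p1) ⊢ p0
    [Ax] p0 ⊢ p0

Result: YES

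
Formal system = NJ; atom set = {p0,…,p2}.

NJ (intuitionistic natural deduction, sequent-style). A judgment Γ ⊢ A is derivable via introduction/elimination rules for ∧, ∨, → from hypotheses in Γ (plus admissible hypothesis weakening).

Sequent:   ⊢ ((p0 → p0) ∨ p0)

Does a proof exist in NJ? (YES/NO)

Derivation (root first):
[∨I₁]  ⊢ ((p0 → p0) ∨ p0)
  [→I]  ⊢ (p0 → p0)
    [Ax] p0 ⊢ p0

Result: YES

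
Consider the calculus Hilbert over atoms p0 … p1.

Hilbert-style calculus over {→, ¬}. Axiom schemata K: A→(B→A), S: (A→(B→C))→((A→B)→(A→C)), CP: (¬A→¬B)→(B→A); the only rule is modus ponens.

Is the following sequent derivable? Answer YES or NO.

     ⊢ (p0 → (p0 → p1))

Enumerate valuations to refute Γ ⊢ Δ:
  v=00: Γ:[] Δ:[(p0 → (p0 → p1))=T] refutes=False
  v=01: Γ:[] Δ:[(p0 → (p0 → p1))=T] refutes=False
  v=10: Γ:[] Δ:[(p0 → (p0 → p1))=F] refutes=True  ← countermodel

Result: NO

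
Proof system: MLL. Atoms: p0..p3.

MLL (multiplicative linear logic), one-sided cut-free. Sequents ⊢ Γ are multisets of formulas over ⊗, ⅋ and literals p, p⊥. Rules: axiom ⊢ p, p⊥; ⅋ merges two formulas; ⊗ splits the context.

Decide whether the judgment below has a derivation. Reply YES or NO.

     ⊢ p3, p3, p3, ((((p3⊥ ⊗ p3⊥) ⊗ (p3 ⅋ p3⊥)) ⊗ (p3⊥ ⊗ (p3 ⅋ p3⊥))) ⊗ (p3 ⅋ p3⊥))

Proof tree:
[⊗]  ⊢ p3, p3, p3, ((((p3⊥ ⊗ p3⊥) ⊗ (p3 ⅋ p3⊥)) ⊗ (p3⊥ ⊗ (p3 ⅋ p3⊥))) ⊗ (p3 ⅋ p3⊥))
  [⊗]  ⊢ p3, p3, p3, (((p3⊥ ⊗ p3⊥) ⊗ (p3 ⅋ p3⊥)) ⊗ (p3⊥ ⊗ (p3 ⅋ p3⊥)))
    [⊗]  ⊢ p3, p3, ((p3⊥ ⊗ p3⊥) ⊗ (p3 ⅋ p3⊥))
      [⊗]  ⊢ p3, p3, (p3⊥ ⊗ p3⊥)
        [Ax]  ⊢ p3, p3⊥
        [Ax]  ⊢ p3, p3⊥
      [⅋]  ⊢ (p3 ⅋ p3⊥)
        [Ax]  ⊢ p3, p3⊥
    [⊗]  ⊢ p3, (p3⊥ ⊗ (p3 ⅋ p3⊥))
      [Ax]  ⊢ p3, p3⊥
      [⅋]  ⊢ (p3 ⅋ p3⊥)
        [Ax]  ⊢ p3, p3⊥
  [⅋]  ⊢ (p3 ⅋ p3⊥)
    [Ax]  ⊢ p3, p3⊥

Result: YES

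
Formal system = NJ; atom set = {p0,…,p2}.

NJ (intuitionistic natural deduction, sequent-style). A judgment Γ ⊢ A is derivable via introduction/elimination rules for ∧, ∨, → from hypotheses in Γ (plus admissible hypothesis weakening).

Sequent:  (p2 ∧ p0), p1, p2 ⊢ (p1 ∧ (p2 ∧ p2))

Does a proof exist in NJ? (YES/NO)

Derivation trace:
[∧I] (p2 ∧ p0), p1, p2 ⊢ (p1 ∧ (p2 ∧ p2))
  [Ax] p1 ⊢ p1
  [∧I] (p2 ∧ p0), p2 ⊢ (p2 ∧ p2)
    [Wk] p2, (p2 ∧ p0) ⊢ p2
      [Ax] p2 ⊢ p2
    [Wk] p2, (p2 ∧ p0) ⊢ p2
      [Ax] p2 ⊢ p2

Result: YES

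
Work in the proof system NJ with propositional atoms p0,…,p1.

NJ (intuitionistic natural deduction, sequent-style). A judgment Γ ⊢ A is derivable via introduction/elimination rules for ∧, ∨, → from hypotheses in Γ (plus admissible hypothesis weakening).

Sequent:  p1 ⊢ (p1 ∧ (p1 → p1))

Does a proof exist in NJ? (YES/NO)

Derivation trace:
[∧I] p1 ⊢ (p1 ∧ (p1 → p1))
  [Ax] p1 ⊢ p1
  [→I]  ⊢ (p1 → p1)
    [Ax] p1 ⊢ p1

Result: YES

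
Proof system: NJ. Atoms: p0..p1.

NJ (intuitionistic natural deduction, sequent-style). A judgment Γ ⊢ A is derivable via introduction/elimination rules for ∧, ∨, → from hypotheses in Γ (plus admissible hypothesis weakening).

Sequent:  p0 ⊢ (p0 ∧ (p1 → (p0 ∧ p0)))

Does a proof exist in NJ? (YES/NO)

Derivation (root first):
[∧I] p0 ⊢ (p0 ∧ (p1 → (p0 ∧ p0)))
  [Ax] p0 ⊢ p0
  [→I] p0 ⊢ (p1 → (p0 ∧ p0))
    [Wk] p0, p1 ⊢ (p0 ∧ p0)
      [∧I] p0 ⊢ (p0 ∧ p0)
        [Ax] p0 ⊢ p0
        [Ax] p0 ⊢ p0

Result: YES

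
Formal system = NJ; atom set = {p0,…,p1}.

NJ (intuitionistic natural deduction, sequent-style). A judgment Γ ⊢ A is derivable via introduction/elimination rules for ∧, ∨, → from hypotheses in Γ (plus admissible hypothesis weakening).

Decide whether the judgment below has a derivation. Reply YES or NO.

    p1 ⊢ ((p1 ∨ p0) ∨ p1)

Derivation trace:
[∨I₁] p1 ⊢ ((p1 ∨ p0) ∨ p1)
  [∨I₁] p1 ⊢ (p1 ∨ p0)
    [Ax] p1 ⊢ p1

Result: YES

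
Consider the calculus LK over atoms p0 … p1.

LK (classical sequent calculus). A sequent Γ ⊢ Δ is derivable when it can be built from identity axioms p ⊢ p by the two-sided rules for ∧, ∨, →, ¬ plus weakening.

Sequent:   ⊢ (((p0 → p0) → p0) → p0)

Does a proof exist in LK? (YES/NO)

Derivation (root first):
[→R]  ⊢ (((p0 → p0) → p0) → p0)
  [→L] ((p0 → p0) → p0) ⊢ p0
    [→R]  ⊢ (p0 → p0)
      [Ax] p0 ⊢ p0
    [Ax] p0 ⊢ p0

Result: YES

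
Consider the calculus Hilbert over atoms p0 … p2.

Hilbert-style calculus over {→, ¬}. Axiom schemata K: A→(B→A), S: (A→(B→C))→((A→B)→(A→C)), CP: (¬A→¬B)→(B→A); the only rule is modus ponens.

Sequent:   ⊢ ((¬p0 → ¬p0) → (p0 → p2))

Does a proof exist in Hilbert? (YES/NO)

Search for a countermodel by truth-table:
  v=000: Γ:[] Δ:[((¬p0 → ¬p0) → (p0 → p2))=T] refutes=False
  v=001: Γ:[] Δ:[((¬p0 → ¬p0) → (p0 → p2))=T] refutes=False
  v=010: Γ:[] Δ:[((¬p0 → ¬p0) → (p0 → p2))=T] refutes=False
  v=011: Γ:[] Δ:[((¬p0 → ¬p0) → (p0 → p2))=T] refutes=False
  v=100: Γ:[] Δ:[((¬p0 → ¬p0) → (p0 → p2))=F] refutes=True  ← countermodel

Result: NO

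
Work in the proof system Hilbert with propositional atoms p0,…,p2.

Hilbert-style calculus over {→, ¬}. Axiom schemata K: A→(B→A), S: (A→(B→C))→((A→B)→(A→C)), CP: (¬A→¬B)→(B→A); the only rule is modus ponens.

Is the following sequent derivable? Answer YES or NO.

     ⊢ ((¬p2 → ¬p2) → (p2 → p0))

Enumerate valuations to refute Γ ⊢ Δ:
  v=000: Γ:[] Δ:[((¬p2 → ¬p2) → (p2 → p0))=T] refutes=False
  v=001: Γ:[] Δ:[((¬p2 → ¬p2) → (p2 → p0))=F] refutes=True  ← countermodel

Result: NO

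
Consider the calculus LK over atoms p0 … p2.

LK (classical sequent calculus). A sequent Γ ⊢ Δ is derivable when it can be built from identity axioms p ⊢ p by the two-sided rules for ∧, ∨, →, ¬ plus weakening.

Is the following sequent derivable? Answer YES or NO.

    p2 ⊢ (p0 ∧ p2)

Search for a countermodel by truth-table:
  v=000: Γ:[p2=F] Δ:[(p0 ∧ p2)=F] refutes=False
  v=001: Γ:[p2=T] Δ:[(p0 ∧ p2)=F] refutes=True  ← countermodel

Result: NO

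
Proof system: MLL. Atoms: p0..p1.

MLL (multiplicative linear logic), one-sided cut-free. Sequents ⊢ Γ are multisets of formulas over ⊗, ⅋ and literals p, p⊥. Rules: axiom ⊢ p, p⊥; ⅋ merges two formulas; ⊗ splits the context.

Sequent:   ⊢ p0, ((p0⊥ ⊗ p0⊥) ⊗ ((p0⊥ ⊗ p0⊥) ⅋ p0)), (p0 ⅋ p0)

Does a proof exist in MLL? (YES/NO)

Derivation (root first):
[⅋]  ⊢ p0, ((p0⊥ ⊗ p0⊥) ⊗ ((p0⊥ ⊗ p0⊥) ⅋ p0)), (p0 ⅋ p0)
  [⊗]  ⊢ p0, p0, p0, ((p0⊥ ⊗ p0⊥) ⊗ ((p0⊥ ⊗ p0⊥) ⅋ p0))
    [⊗]  ⊢ p0, p0, (p0⊥ ⊗ p0⊥)
      [Ax]  ⊢ p0, p0⊥
      [Ax]  ⊢ p0, p0⊥
    [⅋]  ⊢ p0, ((p0⊥ ⊗ p0⊥) ⅋ p0)
      [⊗]  ⊢ p0, p0, (p0⊥ ⊗ p0⊥)
        [Ax]  ⊢ p0, p0⊥
        [Ax]  ⊢ p0, p0⊥

Result: YES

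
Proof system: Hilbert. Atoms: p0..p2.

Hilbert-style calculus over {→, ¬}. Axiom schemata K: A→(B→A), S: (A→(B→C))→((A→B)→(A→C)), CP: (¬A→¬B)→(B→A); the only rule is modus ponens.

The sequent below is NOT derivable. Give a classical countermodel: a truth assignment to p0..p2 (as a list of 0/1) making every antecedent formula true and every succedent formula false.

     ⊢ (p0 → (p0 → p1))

Search for a countermodel by truth-table:
  v=000: Γ:[] Δ:[(p0 → (p0 → p1))=T] refutes=False
  v=001: Γ:[] Δ:[(p0 → (p0 → p1))=T] refutes=False
  v=010: Γ:[] Δ:[(p0 → (p0 → p1))=T] refutes=False
  v=011: Γ:[] Δ:[(p0 → (p0 → p1))=T] refutes=False
  v=100: Γ:[] Δ:[(p0 → (p0 → p1))=F] refutes=True  ← countermodel

Result: [1, 0, 0]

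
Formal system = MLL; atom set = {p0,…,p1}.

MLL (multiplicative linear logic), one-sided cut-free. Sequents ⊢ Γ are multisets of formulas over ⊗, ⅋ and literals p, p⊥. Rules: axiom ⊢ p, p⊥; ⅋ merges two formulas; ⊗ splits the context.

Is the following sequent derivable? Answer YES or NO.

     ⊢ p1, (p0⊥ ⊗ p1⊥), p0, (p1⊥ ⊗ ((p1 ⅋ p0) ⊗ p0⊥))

Proof tree:
[⊗]  ⊢ p1, (p0⊥ ⊗ p1⊥), p0, (p1⊥ ⊗ ((p1 ⅋ p0) ⊗ p0⊥))
  [Ax]  ⊢ p1, p1⊥
  [⊗]  ⊢ (p0⊥ ⊗ p1⊥), p0, ((p1 ⅋ p0) ⊗ p0⊥)
    [⅋]  ⊢ (p0⊥ ⊗ p1⊥), (p1 ⅋ p0)
      [⊗]  ⊢ p0, p1, (p0⊥ ⊗ p1⊥)
        [Ax]  ⊢ p0, p0⊥
        [Ax]  ⊢ p1, p1⊥
    [Ax]  ⊢ p0, p0⊥

Result: YES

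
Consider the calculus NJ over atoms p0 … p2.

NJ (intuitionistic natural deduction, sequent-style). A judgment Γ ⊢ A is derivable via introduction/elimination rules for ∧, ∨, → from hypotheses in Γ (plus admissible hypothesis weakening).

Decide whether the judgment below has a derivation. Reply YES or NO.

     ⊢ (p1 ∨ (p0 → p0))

Derivation trace:
[∨I₂]  ⊢ (p1 ∨ (p0 → p0))
  [→I]  ⊢ (p0 → p0)
    [Ax] p0 ⊢ p0

Result: YES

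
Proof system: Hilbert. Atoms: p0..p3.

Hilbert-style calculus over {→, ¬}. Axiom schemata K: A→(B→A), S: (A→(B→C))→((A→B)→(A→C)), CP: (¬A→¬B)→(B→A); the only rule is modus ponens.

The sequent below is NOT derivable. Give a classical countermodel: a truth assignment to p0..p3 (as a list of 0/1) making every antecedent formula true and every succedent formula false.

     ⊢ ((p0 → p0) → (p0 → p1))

Enumerate valuations to refute Γ ⊢ Δ:
  v=0000: Γ:[] Δ:[((p0 → p0) → (p0 → p1))=T] refutes=False
  v=0001: Γ:[] Δ:[((p0 → p0) → (p0 → p1))=T] refutes=False
  v=0010: Γ:[] Δ:[((p0 → p0) → (p0 → p1))=T] refutes=False
  v=0011: Γ:[] Δ:[((p0 → p0) → (p0 → p1))=T] refutes=False
  v=0100: Γ:[] Δ:[((p0 → p0) → (p0 → p1))=T] refutes=False
  v=0101: Γ:[] Δ:[((p0 → p0) → (p0 → p1))=T] refutes=False
  v=0110: Γ:[] Δ:[((p0 → p0) → (p0 → p1))=T] refutes=False
  v=0111: Γ:[] Δ:[((p0 → p0) → (p0 → p1))=T] refutes=False
  v=1000: Γ:[] Δ:[((p0 → p0) → (p0 → p1))=F] refutes=True  ← countermodel

Result: [1, 0, 0, 0]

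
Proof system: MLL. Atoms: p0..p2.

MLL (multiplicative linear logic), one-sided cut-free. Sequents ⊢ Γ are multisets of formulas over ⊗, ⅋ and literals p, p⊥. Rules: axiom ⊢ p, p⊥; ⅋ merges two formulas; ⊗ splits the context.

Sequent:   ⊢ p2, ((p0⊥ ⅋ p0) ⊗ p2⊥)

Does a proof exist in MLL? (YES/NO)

Derivation trace:
[⊗]  ⊢ p2, ((p0⊥ ⅋ p0) ⊗ p2⊥)
  [⅋]  ⊢ (p0⊥ ⅋ p0)
    [Ax]  ⊢ p0, p0⊥
  [Ax]  ⊢ p2, p2⊥

Result: YES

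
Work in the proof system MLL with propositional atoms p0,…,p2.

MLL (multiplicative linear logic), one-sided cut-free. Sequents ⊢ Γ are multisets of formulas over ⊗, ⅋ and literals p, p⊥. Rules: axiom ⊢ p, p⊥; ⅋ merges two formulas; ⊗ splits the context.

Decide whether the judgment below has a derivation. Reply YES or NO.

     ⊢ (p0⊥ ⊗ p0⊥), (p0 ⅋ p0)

Proof tree:
[⅋]  ⊢ (p0⊥ ⊗ p0⊥), (p0 ⅋ p0)
  [⊗]  ⊢ p0, p0, (p0⊥ ⊗ p0⊥)
    [Ax]  ⊢ p0, p0⊥
    [Ax]  ⊢ p0, p0⊥

Result: YES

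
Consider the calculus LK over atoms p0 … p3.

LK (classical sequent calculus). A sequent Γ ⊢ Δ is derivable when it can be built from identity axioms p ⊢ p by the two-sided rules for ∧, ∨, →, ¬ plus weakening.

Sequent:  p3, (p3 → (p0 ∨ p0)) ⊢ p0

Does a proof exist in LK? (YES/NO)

Derivation trace:
[→L] p3, (p3 → (p0 ∨ p0)) ⊢ p0
  [Ax] p3 ⊢ p3
  [∨L] (p0 ∨ p0) ⊢ p0
    [Ax] p0 ⊢ p0
    [Ax] p0 ⊢ p0

Result: YES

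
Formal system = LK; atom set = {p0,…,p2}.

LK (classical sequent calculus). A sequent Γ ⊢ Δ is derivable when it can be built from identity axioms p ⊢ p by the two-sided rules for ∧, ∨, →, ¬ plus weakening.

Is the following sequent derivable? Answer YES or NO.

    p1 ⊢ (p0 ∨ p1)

Derivation trace:
[∨R] p1 ⊢ (p0 ∨ p1)
  [WR] p1 ⊢ p1, p0
    [Ax] p1 ⊢ p1

Result: YES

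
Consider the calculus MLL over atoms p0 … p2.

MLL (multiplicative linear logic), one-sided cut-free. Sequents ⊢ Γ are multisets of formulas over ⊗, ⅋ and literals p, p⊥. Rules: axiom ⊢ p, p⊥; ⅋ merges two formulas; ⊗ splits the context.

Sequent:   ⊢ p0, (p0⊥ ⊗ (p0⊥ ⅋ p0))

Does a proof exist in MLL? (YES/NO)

Proof tree:
[⊗]  ⊢ p0, (p0⊥ ⊗ (p0⊥ ⅋ p0))
  [Ax]  ⊢ p0, p0⊥
  [⅋]  ⊢ (p0⊥ ⅋ p0)
    [Ax]  ⊢ p0, p0⊥

Result: YES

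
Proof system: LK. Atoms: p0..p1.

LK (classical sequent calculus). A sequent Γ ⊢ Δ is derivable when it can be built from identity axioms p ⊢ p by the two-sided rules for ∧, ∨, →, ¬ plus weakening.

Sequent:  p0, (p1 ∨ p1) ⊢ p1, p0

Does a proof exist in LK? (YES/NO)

Proof tree:
[∨L] p0, (p1 ∨ p1) ⊢ p1, p0
  [WL] p0, p1 ⊢ p0
    [Ax] p0 ⊢ p0
  [Ax] p1 ⊢ p1

Result: YES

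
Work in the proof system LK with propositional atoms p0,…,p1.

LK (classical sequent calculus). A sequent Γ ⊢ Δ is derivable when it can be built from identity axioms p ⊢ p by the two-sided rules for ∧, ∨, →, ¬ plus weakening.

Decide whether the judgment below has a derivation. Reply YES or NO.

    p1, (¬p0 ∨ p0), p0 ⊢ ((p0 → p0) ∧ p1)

Derivation trace:
[∧R] p1, (¬p0 ∨ p0), p0 ⊢ ((p0 → p0) ∧ p1)
  [∨L] p0, (¬p0 ∨ p0) ⊢ (p0 → p0)
    [¬L] p0, ¬p0 ⊢ 
      [Ax] p0 ⊢ p0
    [→R] p0 ⊢ (p0 → p0)
      [WL] p0, p0 ⊢ p0
        [Ax] p0 ⊢ p0
  [Ax] p1 ⊢ p1

Result: YES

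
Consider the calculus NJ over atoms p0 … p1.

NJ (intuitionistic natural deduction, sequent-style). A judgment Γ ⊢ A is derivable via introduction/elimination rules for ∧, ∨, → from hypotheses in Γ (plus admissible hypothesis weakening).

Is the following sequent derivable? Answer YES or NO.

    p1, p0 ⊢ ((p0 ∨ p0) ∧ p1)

Proof tree:
[∧I] p1, p0 ⊢ ((p0 ∨ p0) ∧ p1)
  [∨I₂] p0, p0 ⊢ (p0 ∨ p0)
    [Wk] p0, p0 ⊢ p0
      [Ax] p0 ⊢ p0
  [Ax] p1 ⊢ p1

Result: YES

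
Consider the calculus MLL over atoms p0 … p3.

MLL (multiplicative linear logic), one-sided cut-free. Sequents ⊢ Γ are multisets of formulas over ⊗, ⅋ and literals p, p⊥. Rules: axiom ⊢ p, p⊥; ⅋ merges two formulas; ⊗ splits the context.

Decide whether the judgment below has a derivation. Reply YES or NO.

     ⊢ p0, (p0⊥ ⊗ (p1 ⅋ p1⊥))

Derivation (root first):
[⊗]  ⊢ p0, (p0⊥ ⊗ (p1 ⅋ p1⊥))
  [Ax]  ⊢ p0, p0⊥
  [⅋]  ⊢ (p1 ⅋ p1⊥)
    [Ax]  ⊢ p1, p1⊥

Result: YES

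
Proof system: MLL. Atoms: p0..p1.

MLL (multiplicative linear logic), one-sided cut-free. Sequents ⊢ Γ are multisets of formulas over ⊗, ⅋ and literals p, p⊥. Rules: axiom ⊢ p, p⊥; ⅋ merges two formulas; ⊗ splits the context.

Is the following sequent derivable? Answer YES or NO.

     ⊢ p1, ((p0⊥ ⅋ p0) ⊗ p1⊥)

Derivation (root first):
[⊗]  ⊢ p1, ((p0⊥ ⅋ p0) ⊗ p1⊥)
  [⅋]  ⊢ (p0⊥ ⅋ p0)
    [Ax]  ⊢ p0, p0⊥
  [Ax]  ⊢ p1, p1⊥

Result: YES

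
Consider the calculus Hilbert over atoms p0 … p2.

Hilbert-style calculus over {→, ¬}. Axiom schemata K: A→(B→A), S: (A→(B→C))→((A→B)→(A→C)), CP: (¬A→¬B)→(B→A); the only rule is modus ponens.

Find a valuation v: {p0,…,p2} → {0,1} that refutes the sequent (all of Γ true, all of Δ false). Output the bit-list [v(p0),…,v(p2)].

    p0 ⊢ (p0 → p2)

Enumerate valuations to refute Γ ⊢ Δ:
  v=000: Γ:[p0=F] Δ:[(p0 → p2)=T] refutes=False
  v=001: Γ:[p0=F] Δ:[(p0 → p2)=T] refutes=False
  v=010: Γ:[p0=F] Δ:[(p0 → p2)=T] refutes=False
  v=011: Γ:[p0=F] Δ:[(p0 → p2)=T] refutes=False
  v=100: Γ:[p0=T] Δ:[(p0 → p2)=F] refutes=True  ← countermodel

Result: [1, 0, 0]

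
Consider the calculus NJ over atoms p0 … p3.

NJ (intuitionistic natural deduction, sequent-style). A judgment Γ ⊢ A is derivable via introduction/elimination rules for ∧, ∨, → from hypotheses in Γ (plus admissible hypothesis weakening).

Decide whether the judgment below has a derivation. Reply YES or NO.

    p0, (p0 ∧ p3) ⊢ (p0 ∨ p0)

Derivation trace:
[∨I₂] p0, (p0 ∧ p3) ⊢ (p0 ∨ p0)
  [Wk] p0, (p0 ∧ p3) ⊢ p0
    [Ax] p0 ⊢ p0

Result: YES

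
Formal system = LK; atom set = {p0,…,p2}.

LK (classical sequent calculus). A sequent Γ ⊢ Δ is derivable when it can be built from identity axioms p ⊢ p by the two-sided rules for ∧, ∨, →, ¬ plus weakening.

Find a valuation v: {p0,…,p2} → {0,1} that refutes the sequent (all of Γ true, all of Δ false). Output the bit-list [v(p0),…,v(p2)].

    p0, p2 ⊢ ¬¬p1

Enumerate valuations to refute Γ ⊢ Δ:
  v=000: Γ:[p0=F, p2=F] Δ:[¬¬p1=F] refutes=False
  v=001: Γ:[p0=F, p2=T] Δ:[¬¬p1=F] refutes=False
  v=010: Γ:[p0=F, p2=F] Δ:[¬¬p1=T] refutes=False
  v=011: Γ:[p0=F, p2=T] Δ:[¬¬p1=T] refutes=False
  v=100: Γ:[p0=T, p2=F] Δ:[¬¬p1=F] refutes=False
  v=101: Γ:[p0=T, p2=T] Δ:[¬¬p1=F] refutes=True  ← countermodel

Result: [1, 0, 1]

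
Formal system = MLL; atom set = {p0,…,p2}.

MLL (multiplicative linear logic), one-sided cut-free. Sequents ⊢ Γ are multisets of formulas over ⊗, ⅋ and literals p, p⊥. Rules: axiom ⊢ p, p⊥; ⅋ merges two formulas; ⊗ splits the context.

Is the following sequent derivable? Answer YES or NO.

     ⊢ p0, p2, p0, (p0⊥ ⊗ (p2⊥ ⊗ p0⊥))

Derivation (root first):
[⊗]  ⊢ p0, p2, p0, (p0⊥ ⊗ (p2⊥ ⊗ p0⊥))
  [Ax]  ⊢ p0, p0⊥
  [⊗]  ⊢ p2, p0, (p2⊥ ⊗ p0⊥)
    [Ax]  ⊢ p2, p2⊥
    [Ax]  ⊢ p0, p0⊥

Result: YES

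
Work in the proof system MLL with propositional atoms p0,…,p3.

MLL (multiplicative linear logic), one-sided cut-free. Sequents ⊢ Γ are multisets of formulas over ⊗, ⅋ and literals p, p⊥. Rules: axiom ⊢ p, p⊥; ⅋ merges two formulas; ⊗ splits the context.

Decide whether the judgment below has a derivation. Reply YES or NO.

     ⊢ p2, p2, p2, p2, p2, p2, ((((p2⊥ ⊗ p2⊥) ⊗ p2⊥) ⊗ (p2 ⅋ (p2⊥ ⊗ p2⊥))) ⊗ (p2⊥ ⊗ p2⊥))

Derivation (root first):
[⊗]  ⊢ p2, p2, p2, p2, p2, p2, ((((p2⊥ ⊗ p2⊥) ⊗ p2⊥) ⊗ (p2 ⅋ (p2⊥ ⊗ p2⊥))) ⊗ (p2⊥ ⊗ p2⊥))
  [⊗]  ⊢ p2, p2, p2, p2, (((p2⊥ ⊗ p2⊥) ⊗ p2⊥) ⊗ (p2 ⅋ (p2⊥ ⊗ p2⊥)))
    [⊗]  ⊢ p2, p2, p2, ((p2⊥ ⊗ p2⊥) ⊗ p2⊥)
      [⊗]  ⊢ p2, p2, (p2⊥ ⊗ p2⊥)
        [Ax]  ⊢ p2, p2⊥
        [Ax]  ⊢ p2, p2⊥
      [Ax]  ⊢ p2, p2⊥
    [⅋]  ⊢ p2, (p2 ⅋ (p2⊥ ⊗ p2⊥))
      [⊗]  ⊢ p2, p2, (p2⊥ ⊗ p2⊥)
        [Ax]  ⊢ p2, p2⊥
        [Ax]  ⊢ p2, p2⊥
  [⊗]  ⊢ p2, p2, (p2⊥ ⊗ p2⊥)
    [Ax]  ⊢ p2, p2⊥
    [Ax]  ⊢ p2, p2⊥

Result: YES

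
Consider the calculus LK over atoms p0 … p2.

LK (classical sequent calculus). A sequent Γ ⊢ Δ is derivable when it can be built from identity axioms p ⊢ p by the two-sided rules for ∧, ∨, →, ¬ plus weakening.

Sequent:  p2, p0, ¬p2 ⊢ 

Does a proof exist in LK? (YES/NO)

Derivation trace:
[¬L] p2, p0, ¬p2 ⊢ 
  [WL] p2, p0 ⊢ p2
    [Ax] p2 ⊢ p2

Result: YES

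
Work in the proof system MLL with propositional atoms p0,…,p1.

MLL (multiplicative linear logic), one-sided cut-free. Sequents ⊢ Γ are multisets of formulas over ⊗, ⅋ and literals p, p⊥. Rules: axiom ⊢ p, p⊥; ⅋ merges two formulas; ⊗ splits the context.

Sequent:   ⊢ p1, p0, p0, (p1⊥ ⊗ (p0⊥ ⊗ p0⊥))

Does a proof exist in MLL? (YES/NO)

Proof tree:
[⊗]  ⊢ p1, p0, p0, (p1⊥ ⊗ (p0⊥ ⊗ p0⊥))
  [Ax]  ⊢ p1, p1⊥
  [⊗]  ⊢ p0, p0, (p0⊥ ⊗ p0⊥)
    [Ax]  ⊢ p0, p0⊥
    [Ax]  ⊢ p0, p0⊥

Result: YES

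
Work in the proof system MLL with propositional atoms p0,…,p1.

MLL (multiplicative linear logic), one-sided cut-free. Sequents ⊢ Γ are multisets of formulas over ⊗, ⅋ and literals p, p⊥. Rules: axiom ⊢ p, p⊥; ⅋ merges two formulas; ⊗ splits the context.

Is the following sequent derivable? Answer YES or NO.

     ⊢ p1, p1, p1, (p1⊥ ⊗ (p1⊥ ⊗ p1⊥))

Derivation (root first):
[⊗]  ⊢ p1, p1, p1, (p1⊥ ⊗ (p1⊥ ⊗ p1⊥))
  [Ax]  ⊢ p1, p1⊥
  [⊗]  ⊢ p1, p1, (p1⊥ ⊗ p1⊥)
    [Ax]  ⊢ p1, p1⊥
    [Ax]  ⊢ p1, p1⊥

Result: YES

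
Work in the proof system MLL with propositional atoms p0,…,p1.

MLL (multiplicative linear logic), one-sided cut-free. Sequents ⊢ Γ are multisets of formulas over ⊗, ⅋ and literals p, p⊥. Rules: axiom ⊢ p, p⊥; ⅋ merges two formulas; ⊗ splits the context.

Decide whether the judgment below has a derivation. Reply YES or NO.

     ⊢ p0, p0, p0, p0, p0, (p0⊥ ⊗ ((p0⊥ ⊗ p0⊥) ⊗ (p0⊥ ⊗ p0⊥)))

Derivation (root first):
[⊗]  ⊢ p0, p0, p0, p0, p0, (p0⊥ ⊗ ((p0⊥ ⊗ p0⊥) ⊗ (p0⊥ ⊗ p0⊥)))
  [Ax]  ⊢ p0, p0⊥
  [⊗]  ⊢ p0, p0, p0, p0, ((p0⊥ ⊗ p0⊥) ⊗ (p0⊥ ⊗ p0⊥))
    [⊗]  ⊢ p0, p0, (p0⊥ ⊗ p0⊥)
      [Ax]  ⊢ p0, p0⊥
      [Ax]  ⊢ p0, p0⊥
    [⊗]  ⊢ p0, p0, (p0⊥ ⊗ p0⊥)
      [Ax]  ⊢ p0, p0⊥
      [Ax]  ⊢ p0, p0⊥

Result: YES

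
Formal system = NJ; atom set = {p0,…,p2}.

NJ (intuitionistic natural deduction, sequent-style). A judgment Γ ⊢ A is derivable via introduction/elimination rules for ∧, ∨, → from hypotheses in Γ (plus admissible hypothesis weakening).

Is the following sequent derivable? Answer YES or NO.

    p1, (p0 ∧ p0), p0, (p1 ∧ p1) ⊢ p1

Derivation (root first):
[Wk] p1, (p0 ∧ p0), p0, (p1 ∧ p1) ⊢ p1
  [Wk] p1, (p0 ∧ p0), p0 ⊢ p1
    [Wk] p1, (p0 ∧ p0) ⊢ p1
      [Ax] p1 ⊢ p1

Result: YES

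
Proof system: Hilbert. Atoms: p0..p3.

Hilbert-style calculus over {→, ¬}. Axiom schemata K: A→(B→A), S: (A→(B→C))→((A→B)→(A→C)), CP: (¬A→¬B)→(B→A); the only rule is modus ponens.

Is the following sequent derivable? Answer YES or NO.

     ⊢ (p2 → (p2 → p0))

Search for a countermodel by truth-table:
  v=0000: Γ:[] Δ:[(p2 → (p2 → p0))=T] refutes=False
  v=0001: Γ:[] Δ:[(p2 → (p2 → p0))=T] refutes=False
  v=0010: Γ:[] Δ:[(p2 → (p2 → p0))=F] refutes=True  ← countermodel

Result: NO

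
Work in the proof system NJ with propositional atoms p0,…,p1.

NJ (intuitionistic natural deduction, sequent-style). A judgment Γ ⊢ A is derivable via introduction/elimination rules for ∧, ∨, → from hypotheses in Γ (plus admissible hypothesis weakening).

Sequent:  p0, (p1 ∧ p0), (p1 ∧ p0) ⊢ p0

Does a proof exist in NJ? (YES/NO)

Derivation trace:
[Wk] p0, (p1 ∧ p0), (p1 ∧ p0) ⊢ p0
  [Wk] p0, (p1 ∧ p0) ⊢ p0
    [Ax] p0 ⊢ p0

Result: YES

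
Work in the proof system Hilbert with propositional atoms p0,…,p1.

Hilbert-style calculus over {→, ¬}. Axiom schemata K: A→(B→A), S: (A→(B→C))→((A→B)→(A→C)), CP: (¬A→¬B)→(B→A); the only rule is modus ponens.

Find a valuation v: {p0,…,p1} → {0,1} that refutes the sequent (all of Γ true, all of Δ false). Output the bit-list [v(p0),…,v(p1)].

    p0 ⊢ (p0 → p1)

Search for a countermodel by truth-table:
  v=00: Γ:[p0=F] Δ:[(p0 → p1)=T] refutes=False
  v=01: Γ:[p0=F] Δ:[(p0 → p1)=T] refutes=False
  v=10: Γ:[p0=T] Δ:[(p0 → p1)=F] refutes=True  ← countermodel

Result: [1, 0]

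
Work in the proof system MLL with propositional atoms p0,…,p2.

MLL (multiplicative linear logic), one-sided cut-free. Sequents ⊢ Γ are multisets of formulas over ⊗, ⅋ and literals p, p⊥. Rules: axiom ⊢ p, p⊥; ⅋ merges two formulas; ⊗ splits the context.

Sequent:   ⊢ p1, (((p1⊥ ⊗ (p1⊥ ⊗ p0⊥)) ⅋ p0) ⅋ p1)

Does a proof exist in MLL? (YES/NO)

Derivation (root first):
[⅋]  ⊢ p1, (((p1⊥ ⊗ (p1⊥ ⊗ p0⊥)) ⅋ p0) ⅋ p1)
  [⅋]  ⊢ p1, p1, ((p1⊥ ⊗ (p1⊥ ⊗ p0⊥)) ⅋ p0)
    [⊗]  ⊢ p1, p1, p0, (p1⊥ ⊗ (p1⊥ ⊗ p0⊥))
      [Ax]  ⊢ p1, p1⊥
      [⊗]  ⊢ p1, p0, (p1⊥ ⊗ p0⊥)
        [Ax]  ⊢ p1, p1⊥
        [Ax]  ⊢ p0, p0⊥

Result: YES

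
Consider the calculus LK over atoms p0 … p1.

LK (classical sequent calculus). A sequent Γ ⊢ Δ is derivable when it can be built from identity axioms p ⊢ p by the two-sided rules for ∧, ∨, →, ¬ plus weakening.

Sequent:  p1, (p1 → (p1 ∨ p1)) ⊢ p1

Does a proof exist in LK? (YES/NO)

Derivation trace:
[→L] p1, (p1 → (p1 ∨ p1)) ⊢ p1
  [Ax] p1 ⊢ p1
  [∨L] (p1 ∨ p1) ⊢ p1
    [Ax] p1 ⊢ p1
    [Ax] p1 ⊢ p1

Result: YES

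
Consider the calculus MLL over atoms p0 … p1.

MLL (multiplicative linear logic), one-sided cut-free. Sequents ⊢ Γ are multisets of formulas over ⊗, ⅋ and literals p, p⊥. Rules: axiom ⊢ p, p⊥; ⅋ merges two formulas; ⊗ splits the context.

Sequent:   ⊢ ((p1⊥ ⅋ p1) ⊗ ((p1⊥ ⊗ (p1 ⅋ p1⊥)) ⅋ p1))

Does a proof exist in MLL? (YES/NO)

Proof tree:
[⊗]  ⊢ ((p1⊥ ⅋ p1) ⊗ ((p1⊥ ⊗ (p1 ⅋ p1⊥)) ⅋ p1))
  [⅋]  ⊢ (p1⊥ ⅋ p1)
    [Ax]  ⊢ p1, p1⊥
  [⅋]  ⊢ ((p1⊥ ⊗ (p1 ⅋ p1⊥)) ⅋ p1)
    [⊗]  ⊢ p1, (p1⊥ ⊗ (p1 ⅋ p1⊥))
      [Ax]  ⊢ p1, p1⊥
      [⅋]  ⊢ (p1 ⅋ p1⊥)
        [Ax]  ⊢ p1, p1⊥

Result: YES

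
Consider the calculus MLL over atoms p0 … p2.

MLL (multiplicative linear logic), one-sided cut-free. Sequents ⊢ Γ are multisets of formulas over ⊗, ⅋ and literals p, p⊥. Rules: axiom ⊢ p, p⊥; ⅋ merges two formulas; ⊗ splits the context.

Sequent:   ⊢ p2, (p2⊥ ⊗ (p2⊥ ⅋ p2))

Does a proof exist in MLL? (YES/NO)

Derivation trace:
[⊗]  ⊢ p2, (p2⊥ ⊗ (p2⊥ ⅋ p2))
  [Ax]  ⊢ p2, p2⊥
  [⅋]  ⊢ (p2⊥ ⅋ p2)
    [Ax]  ⊢ p2, p2⊥

Result: YES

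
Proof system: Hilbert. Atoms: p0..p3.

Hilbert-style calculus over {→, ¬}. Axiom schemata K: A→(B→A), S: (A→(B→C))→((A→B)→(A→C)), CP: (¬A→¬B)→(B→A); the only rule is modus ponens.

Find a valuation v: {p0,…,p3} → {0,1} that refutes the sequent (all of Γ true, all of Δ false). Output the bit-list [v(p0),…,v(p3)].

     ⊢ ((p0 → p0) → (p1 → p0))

Truth-table refutation:
  v=0000: Γ:[] Δ:[((p0 → p0) → (p1 → p0))=T] refutes=False
  v=0001: Γ:[] Δ:[((p0 → p0) → (p1 → p0))=T] refutes=False
  v=0010: Γ:[] Δ:[((p0 → p0) → (p1 → p0))=T] refutes=False
  v=0011: Γ:[] Δ:[((p0 → p0) → (p1 → p0))=T] refutes=False
  v=0100: Γ:[] Δ:[((p0 → p0) → (p1 → p0))=F] refutes=True  ← countermodel

Result: [0, 1, 0, 0]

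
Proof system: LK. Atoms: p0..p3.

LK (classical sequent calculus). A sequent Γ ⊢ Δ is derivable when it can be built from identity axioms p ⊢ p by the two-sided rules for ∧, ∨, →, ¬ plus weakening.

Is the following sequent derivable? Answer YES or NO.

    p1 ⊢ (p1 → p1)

Derivation trace:
[WL] p1 ⊢ (p1 → p1)
  [→R]  ⊢ (p1 → p1)
    [Ax] p1 ⊢ p1

Result: YES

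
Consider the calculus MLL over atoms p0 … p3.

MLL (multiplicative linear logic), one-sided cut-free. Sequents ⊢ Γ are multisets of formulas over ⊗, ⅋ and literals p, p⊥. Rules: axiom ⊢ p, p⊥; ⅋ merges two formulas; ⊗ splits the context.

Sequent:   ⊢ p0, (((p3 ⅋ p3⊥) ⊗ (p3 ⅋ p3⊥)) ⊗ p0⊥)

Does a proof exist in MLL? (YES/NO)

Derivation trace:
[⊗]  ⊢ p0, (((p3 ⅋ p3⊥) ⊗ (p3 ⅋ p3⊥)) ⊗ p0⊥)
  [⊗]  ⊢ ((p3 ⅋ p3⊥) ⊗ (p3 ⅋ p3⊥))
    [⅋]  ⊢ (p3 ⅋ p3⊥)
      [Ax]  ⊢ p3, p3⊥
    [⅋]  ⊢ (p3 ⅋ p3⊥)
      [Ax]  ⊢ p3, p3⊥
  [Ax]  ⊢ p0, p0⊥

Result: YES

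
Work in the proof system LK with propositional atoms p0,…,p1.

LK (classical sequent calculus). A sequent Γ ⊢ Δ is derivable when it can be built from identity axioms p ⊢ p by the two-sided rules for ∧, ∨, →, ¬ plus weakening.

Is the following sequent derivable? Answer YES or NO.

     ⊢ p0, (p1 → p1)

Derivation trace:
[→R]  ⊢ p0, (p1 → p1)
  [WR] p1 ⊢ p1, p0
    [Ax] p1 ⊢ p1

Result: YES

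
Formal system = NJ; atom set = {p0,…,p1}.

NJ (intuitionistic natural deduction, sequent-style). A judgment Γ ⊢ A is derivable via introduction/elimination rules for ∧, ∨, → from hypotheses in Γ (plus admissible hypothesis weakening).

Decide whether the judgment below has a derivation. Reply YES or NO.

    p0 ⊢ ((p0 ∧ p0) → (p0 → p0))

Derivation trace:
[→I] p0 ⊢ ((p0 ∧ p0) → (p0 → p0))
  [Wk] p0, (p0 ∧ p0) ⊢ (p0 → p0)
    [Wk] p0 ⊢ (p0 → p0)
      [→I]  ⊢ (p0 → p0)
        [Ax] p0 ⊢ p0

Result: YES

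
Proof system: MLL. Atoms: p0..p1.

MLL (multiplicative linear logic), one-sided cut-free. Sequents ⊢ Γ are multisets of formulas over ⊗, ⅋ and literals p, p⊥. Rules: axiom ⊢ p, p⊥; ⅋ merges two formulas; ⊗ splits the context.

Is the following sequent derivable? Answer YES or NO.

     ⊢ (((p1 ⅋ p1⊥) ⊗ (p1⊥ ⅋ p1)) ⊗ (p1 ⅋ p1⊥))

Proof tree:
[⊗]  ⊢ (((p1 ⅋ p1⊥) ⊗ (p1⊥ ⅋ p1)) ⊗ (p1 ⅋ p1⊥))
  [⊗]  ⊢ ((p1 ⅋ p1⊥) ⊗ (p1⊥ ⅋ p1))
    [⅋]  ⊢ (p1 ⅋ p1⊥)
      [Ax]  ⊢ p1, p1⊥
    [⅋]  ⊢ (p1⊥ ⅋ p1)
      [Ax]  ⊢ p1, p1⊥
  [⅋]  ⊢ (p1 ⅋ p1⊥)
    [Ax]  ⊢ p1, p1⊥

Result: YES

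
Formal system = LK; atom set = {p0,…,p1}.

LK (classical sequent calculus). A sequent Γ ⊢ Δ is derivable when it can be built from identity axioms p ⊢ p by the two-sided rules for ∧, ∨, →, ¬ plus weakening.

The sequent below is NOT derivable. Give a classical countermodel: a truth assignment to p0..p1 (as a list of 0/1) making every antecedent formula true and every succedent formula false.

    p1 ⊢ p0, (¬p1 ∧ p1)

Enumerate valuations to refute Γ ⊢ Δ:
  v=00: Γ:[p1=F] Δ:[p0=F, (¬p1 ∧ p1)=F] refutes=False
  v=01: Γ:[p1=T] Δ:[p0=F, (¬p1 ∧ p1)=F] refutes=True  ← countermodel

Result: [0, 1]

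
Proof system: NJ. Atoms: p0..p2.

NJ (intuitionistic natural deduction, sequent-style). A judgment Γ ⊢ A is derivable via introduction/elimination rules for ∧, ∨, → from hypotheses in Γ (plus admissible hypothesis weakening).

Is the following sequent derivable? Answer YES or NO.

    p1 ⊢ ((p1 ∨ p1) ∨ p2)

Derivation (root first):
[∨I₁] p1 ⊢ ((p1 ∨ p1) ∨ p2)
  [∨I₁] p1 ⊢ (p1 ∨ p1)
    [Ax] p1 ⊢ p1

Result: YES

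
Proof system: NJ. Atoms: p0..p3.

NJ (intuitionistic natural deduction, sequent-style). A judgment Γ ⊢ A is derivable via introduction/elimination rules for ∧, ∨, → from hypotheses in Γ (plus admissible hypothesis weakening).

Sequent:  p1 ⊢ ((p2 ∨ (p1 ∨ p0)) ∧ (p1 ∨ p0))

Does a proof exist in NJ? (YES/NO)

Proof tree:
[∧I] p1 ⊢ ((p2 ∨ (p1 ∨ p0)) ∧ (p1 ∨ p0))
  [Wk] p1, p1 ⊢ (p2 ∨ (p1 ∨ p0))
    [∨I₂] p1 ⊢ (p2 ∨ (p1 ∨ p0))
      [∨I₁] p1 ⊢ (p1 ∨ p0)
        [Ax] p1 ⊢ p1
  [∨I₁] p1 ⊢ (p1 ∨ p0)
    [Ax] p1 ⊢ p1

Result: YES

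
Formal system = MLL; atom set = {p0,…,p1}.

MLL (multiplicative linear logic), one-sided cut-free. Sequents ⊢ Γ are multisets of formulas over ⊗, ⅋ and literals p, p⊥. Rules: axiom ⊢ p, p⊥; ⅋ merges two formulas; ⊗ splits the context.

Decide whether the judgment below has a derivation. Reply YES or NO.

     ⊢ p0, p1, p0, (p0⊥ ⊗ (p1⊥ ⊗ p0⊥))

Derivation (root first):
[⊗]  ⊢ p0, p1, p0, (p0⊥ ⊗ (p1⊥ ⊗ p0⊥))
  [Ax]  ⊢ p0, p0⊥
  [⊗]  ⊢ p1, p0, (p1⊥ ⊗ p0⊥)
    [Ax]  ⊢ p1, p1⊥
    [Ax]  ⊢ p0, p0⊥

Result: YES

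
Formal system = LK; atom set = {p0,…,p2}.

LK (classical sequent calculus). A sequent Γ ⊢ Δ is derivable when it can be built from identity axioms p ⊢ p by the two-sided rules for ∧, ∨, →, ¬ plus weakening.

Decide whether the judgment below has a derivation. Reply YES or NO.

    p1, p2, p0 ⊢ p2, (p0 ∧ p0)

Derivation (root first):
[∧R] p1, p2, p0 ⊢ p2, (p0 ∧ p0)
  [WL] p0, p1 ⊢ p0
    [Ax] p0 ⊢ p0
  [WR] p2 ⊢ p2, p0
    [Ax] p2 ⊢ p2

Result: YES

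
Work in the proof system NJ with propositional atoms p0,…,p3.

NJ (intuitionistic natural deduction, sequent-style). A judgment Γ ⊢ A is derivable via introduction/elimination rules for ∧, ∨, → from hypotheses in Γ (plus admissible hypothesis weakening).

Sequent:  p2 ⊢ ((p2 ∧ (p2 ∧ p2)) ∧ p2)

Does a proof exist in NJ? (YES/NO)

Proof tree:
[∧I] p2 ⊢ ((p2 ∧ (p2 ∧ p2)) ∧ p2)
  [∧I] p2 ⊢ (p2 ∧ (p2 ∧ p2))
    [Wk] p2, p2 ⊢ p2
      [Ax] p2 ⊢ p2
    [∧I] p2 ⊢ (p2 ∧ p2)
      [Wk] p2, p2 ⊢ p2
        [Ax] p2 ⊢ p2
      [Ax] p2 ⊢ p2
  [Ax] p2 ⊢ p2

Result: YES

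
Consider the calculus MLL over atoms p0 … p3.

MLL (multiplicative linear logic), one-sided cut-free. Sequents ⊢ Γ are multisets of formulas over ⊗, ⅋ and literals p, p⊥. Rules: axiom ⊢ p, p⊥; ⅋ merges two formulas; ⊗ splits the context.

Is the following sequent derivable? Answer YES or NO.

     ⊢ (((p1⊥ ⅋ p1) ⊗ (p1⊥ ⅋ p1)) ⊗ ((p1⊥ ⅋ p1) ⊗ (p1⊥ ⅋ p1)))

Derivation (root first):
[⊗]  ⊢ (((p1⊥ ⅋ p1) ⊗ (p1⊥ ⅋ p1)) ⊗ ((p1⊥ ⅋ p1) ⊗ (p1⊥ ⅋ p1)))
  [⊗]  ⊢ ((p1⊥ ⅋ p1) ⊗ (p1⊥ ⅋ p1))
    [⅋]  ⊢ (p1⊥ ⅋ p1)
      [Ax]  ⊢ p1, p1⊥
    [⅋]  ⊢ (p1⊥ ⅋ p1)
      [Ax]  ⊢ p1, p1⊥
  [⊗]  ⊢ ((p1⊥ ⅋ p1) ⊗ (p1⊥ ⅋ p1))
    [⅋]  ⊢ (p1⊥ ⅋ p1)
      [Ax]  ⊢ p1, p1⊥
    [⅋]  ⊢ (p1⊥ ⅋ p1)
      [Ax]  ⊢ p1, p1⊥

Result: YES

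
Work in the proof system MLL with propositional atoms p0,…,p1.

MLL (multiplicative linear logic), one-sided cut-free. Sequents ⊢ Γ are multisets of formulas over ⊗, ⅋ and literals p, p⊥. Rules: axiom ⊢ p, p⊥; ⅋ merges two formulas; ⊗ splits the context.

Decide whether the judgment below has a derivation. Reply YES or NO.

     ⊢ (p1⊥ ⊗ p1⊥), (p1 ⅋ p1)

Proof tree:
[⅋]  ⊢ (p1⊥ ⊗ p1⊥), (p1 ⅋ p1)
  [⊗]  ⊢ p1, p1, (p1⊥ ⊗ p1⊥)
    [Ax]  ⊢ p1, p1⊥
    [Ax]  ⊢ p1, p1⊥

Result: YES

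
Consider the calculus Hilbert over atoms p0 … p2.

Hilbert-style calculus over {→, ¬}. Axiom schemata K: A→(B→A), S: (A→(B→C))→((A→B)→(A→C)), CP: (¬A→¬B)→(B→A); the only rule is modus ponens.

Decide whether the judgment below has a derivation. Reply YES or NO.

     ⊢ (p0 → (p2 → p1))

Enumerate valuations to refute Γ ⊢ Δ:
  v=000: Γ:[] Δ:[(p0 → (p2 → p1))=T] refutes=False
  v=001: Γ:[] Δ:[(p0 → (p2 → p1))=T] refutes=False
  v=010: Γ:[] Δ:[(p0 → (p2 → p1))=T] refutes=False
  v=011: Γ:[] Δ:[(p0 → (p2 → p1))=T] refutes=False
  v=100: Γ:[] Δ:[(p0 → (p2 → p1))=T] refutes=False
  v=101: Γ:[] Δ:[(p0 → (p2 → p1))=F] refutes=True  ← countermodel

Result: NO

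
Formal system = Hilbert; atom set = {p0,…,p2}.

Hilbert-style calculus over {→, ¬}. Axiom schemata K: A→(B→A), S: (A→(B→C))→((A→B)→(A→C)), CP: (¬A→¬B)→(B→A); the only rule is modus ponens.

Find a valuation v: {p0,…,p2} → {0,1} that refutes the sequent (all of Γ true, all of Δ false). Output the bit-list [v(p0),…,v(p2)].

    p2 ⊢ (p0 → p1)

Enumerate valuations to refute Γ ⊢ Δ:
  v=000: Γ:[p2=F] Δ:[(p0 → p1)=T] refutes=False
  v=001: Γ:[p2=T] Δ:[(p0 → p1)=T] refutes=False
  v=010: Γ:[p2=F] Δ:[(p0 → p1)=T] refutes=False
  v=011: Γ:[p2=T] Δ:[(p0 → p1)=T] refutes=False
  v=100: Γ:[p2=F] Δ:[(p0 → p1)=F] refutes=False
  v=101: Γ:[p2=T] Δ:[(p0 → p1)=F] refutes=True  ← countermodel

Result: [1, 0, 1]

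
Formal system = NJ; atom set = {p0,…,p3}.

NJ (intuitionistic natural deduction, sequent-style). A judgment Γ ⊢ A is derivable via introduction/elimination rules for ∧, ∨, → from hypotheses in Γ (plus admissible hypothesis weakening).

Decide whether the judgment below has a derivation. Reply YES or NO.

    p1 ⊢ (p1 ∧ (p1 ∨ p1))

Derivation (root first):
[∧I] p1 ⊢ (p1 ∧ (p1 ∨ p1))
  [Ax] p1 ⊢ p1
  [∨I₁] p1 ⊢ (p1 ∨ p1)
    [Ax] p1 ⊢ p1

Result: YES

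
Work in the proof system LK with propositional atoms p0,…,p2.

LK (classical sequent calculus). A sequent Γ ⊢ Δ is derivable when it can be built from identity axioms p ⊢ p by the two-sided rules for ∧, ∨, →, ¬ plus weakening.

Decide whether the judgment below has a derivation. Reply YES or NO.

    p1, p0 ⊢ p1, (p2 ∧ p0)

Derivation trace:
[∧R] p1, p0 ⊢ p1, (p2 ∧ p0)
  [WR] p1, p1 ⊢ p1, p2
    [WL] p1, p1 ⊢ p1
      [Ax] p1 ⊢ p1
  [Ax] p0 ⊢ p0

Result: YES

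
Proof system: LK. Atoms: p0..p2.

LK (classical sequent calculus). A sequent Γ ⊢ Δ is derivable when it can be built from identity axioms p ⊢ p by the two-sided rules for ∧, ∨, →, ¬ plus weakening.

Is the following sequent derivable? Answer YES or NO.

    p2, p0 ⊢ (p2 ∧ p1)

Truth-table refutation:
  v=000: Γ:[p2=F, p0=F] Δ:[(p2 ∧ p1)=F] refutes=False
  v=001: Γ:[p2=T, p0=F] Δ:[(p2 ∧ p1)=F] refutes=False
  v=010: Γ:[p2=F, p0=F] Δ:[(p2 ∧ p1)=F] refutes=False
  v=011: Γ:[p2=T, p0=F] Δ:[(p2 ∧ p1)=T] refutes=False
  v=100: Γ:[p2=F, p0=T] Δ:[(p2 ∧ p1)=F] refutes=False
  v=101: Γ:[p2=T, p0=T] Δ:[(p2 ∧ p1)=F] refutes=True  ← countermodel

Result: NO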